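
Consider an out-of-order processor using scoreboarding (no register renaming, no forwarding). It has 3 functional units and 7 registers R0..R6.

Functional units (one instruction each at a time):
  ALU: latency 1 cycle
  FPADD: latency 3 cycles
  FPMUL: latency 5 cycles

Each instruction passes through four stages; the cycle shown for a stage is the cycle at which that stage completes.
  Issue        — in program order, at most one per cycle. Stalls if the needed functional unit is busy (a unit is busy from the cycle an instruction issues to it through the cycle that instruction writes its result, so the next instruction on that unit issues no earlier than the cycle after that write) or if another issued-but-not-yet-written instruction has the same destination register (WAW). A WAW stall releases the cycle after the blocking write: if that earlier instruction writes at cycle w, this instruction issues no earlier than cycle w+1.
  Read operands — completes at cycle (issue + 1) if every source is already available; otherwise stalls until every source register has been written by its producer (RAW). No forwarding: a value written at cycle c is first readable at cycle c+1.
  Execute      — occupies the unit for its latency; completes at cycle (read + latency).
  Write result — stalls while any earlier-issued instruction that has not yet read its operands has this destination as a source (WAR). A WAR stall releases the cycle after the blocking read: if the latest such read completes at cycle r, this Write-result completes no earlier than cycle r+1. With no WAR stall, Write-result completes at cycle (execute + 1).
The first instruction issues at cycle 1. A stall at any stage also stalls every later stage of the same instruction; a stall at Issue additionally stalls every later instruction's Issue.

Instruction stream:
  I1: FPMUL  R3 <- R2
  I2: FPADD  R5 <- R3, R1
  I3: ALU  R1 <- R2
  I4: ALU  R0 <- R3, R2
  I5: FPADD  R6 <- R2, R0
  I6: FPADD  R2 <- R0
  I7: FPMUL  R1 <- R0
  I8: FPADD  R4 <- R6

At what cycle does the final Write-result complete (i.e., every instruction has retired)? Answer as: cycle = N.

[1] issue I1 (FPMUL)
[2] I1 read-ops; issue I2 (FPADD)
[3] issue I3 (ALU)
[4] I3 read-ops
[5] I3 finished on ALU
[7] I1 finished on FPMUL
[8] I1→R3
[9] I2 read-ops
[10] I3→R1
[11] issue I4 (ALU)
[12] I2 finished on FPADD; I4 read-ops
[13] I2→R5; I4 finished on ALU
[14] I4→R0; issue I5 (FPADD)
[15] I5 read-ops
[18] I5 finished on FPADD
[19] I5→R6
[20] issue I6 (FPADD)
[21] I6 read-ops; issue I7 (FPMUL)
[22] I7 read-ops
[24] I6 finished on FPADD
[25] I6→R2
[26] issue I8 (FPADD)
[27] I7 finished on FPMUL; I8 read-ops
[28] I7→R1
[30] I8 finished on FPADD
[31] I8→R4

cycle = 31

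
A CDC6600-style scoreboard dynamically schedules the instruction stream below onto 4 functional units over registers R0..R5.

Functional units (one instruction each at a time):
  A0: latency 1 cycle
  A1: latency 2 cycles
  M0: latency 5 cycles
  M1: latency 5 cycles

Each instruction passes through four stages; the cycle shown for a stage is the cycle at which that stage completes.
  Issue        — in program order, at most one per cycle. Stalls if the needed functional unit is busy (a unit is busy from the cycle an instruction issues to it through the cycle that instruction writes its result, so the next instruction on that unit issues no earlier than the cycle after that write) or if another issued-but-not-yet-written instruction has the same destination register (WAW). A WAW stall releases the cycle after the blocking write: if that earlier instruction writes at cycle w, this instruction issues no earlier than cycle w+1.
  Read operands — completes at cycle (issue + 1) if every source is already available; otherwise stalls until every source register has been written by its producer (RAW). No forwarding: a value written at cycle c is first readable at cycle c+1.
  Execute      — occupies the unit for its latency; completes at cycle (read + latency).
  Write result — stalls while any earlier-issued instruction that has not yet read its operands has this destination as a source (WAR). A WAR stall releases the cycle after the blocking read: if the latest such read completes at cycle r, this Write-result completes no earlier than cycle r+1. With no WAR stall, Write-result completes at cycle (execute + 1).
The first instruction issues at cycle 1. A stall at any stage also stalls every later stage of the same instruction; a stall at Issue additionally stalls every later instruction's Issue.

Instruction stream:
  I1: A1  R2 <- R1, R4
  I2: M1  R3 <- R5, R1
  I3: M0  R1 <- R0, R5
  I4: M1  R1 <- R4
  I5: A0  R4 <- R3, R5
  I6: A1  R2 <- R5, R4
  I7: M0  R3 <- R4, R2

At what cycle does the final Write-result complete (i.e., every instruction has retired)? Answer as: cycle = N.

1) issue 1, read 2, done 4, write 5
2) issue 2, read 3, done 8, write 9
3) issue 3, read 4, done 9, write 10
4) issue 11, read 12, done 17, write 18  <WAW R1: wait I3 write@10>
5) issue 12, read 13, done 14, write 15
6) issue 13, read 16, done 18, write 19  <RAW R4: wait I5 write@15>
7) issue 14, read 20, done 25, write 26  <RAW R2: wait I6 write@19>

cycle = 26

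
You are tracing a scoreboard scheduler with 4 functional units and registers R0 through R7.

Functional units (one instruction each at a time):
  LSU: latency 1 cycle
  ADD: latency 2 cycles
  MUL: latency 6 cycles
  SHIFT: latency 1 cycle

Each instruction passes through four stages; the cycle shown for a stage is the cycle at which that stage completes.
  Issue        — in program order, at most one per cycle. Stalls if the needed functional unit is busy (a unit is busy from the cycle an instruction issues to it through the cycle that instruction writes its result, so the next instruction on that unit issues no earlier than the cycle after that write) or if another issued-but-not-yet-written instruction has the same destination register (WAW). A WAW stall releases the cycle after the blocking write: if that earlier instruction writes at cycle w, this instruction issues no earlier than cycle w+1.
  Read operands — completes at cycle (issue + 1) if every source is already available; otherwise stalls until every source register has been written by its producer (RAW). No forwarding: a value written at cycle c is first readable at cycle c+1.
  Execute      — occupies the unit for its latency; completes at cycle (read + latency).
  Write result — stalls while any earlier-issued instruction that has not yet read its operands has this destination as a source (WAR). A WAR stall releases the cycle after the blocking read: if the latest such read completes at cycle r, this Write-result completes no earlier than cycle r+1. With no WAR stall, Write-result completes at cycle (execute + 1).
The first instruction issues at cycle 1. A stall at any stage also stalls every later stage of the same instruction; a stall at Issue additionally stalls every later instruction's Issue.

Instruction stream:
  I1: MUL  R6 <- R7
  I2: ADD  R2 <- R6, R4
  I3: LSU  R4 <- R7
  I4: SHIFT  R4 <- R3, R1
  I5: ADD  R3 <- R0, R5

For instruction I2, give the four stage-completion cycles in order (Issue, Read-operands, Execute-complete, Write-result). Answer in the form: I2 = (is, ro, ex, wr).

I2 = (2, 10, 12, 13)

c1: issue I1 (MUL)
c2: I1 read-ops · issue I2 (ADD)
c3: issue I3 (LSU)
c4: I3 read-ops
c5: I3 finished on LSU
c8: I1 finished on MUL
c9: I1→R6
c10: I2 read-ops
c11: I3→R4
c12: I2 finished on ADD · issue I4 (SHIFT)
c13: I2→R2 · I4 read-ops
c14: I4 finished on SHIFT · issue I5 (ADD)
c15: I4→R4 · I5 read-ops
c17: I5 finished on ADD
c18: I5→R3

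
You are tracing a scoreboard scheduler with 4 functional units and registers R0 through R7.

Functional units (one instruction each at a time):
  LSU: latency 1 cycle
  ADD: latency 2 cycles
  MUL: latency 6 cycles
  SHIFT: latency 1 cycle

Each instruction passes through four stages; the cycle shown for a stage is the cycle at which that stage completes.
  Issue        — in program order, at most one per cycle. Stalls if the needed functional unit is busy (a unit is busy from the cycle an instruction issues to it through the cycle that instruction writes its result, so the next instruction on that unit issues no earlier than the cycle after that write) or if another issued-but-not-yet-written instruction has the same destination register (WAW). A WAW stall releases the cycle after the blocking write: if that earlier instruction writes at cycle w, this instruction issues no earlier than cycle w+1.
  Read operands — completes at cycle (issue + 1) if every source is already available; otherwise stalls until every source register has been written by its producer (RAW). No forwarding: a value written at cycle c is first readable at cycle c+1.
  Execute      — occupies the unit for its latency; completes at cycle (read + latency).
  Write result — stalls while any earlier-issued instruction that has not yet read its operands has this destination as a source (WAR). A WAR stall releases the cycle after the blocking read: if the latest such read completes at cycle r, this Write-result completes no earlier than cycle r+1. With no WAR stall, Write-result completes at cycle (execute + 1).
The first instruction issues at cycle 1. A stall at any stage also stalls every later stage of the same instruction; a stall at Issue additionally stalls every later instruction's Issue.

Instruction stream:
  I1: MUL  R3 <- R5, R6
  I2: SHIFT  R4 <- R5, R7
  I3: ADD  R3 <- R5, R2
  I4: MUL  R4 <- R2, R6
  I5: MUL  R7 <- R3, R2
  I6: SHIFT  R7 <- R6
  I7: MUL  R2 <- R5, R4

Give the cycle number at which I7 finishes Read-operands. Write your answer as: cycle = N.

[1] I1 issues→MUL
[2] I1 reads | I2 issues→SHIFT
[3] I2 reads
[4] I2 exec-done
[5] I2 writes R4
[8] I1 exec-done
[9] I1 writes R3
[10] I3 issues→ADD
[11] I3 reads | I4 issues→MUL
[12] I4 reads
[13] I3 exec-done
[14] I3 writes R3
[18] I4 exec-done
[19] I4 writes R4
[20] I5 issues→MUL
[21] I5 reads
[27] I5 exec-done
[28] I5 writes R7
[29] I6 issues→SHIFT
[30] I6 reads | I7 issues→MUL
[31] I6 exec-done | I7 reads
[32] I6 writes R7
[37] I7 exec-done
[38] I7 writes R2

cycle = 31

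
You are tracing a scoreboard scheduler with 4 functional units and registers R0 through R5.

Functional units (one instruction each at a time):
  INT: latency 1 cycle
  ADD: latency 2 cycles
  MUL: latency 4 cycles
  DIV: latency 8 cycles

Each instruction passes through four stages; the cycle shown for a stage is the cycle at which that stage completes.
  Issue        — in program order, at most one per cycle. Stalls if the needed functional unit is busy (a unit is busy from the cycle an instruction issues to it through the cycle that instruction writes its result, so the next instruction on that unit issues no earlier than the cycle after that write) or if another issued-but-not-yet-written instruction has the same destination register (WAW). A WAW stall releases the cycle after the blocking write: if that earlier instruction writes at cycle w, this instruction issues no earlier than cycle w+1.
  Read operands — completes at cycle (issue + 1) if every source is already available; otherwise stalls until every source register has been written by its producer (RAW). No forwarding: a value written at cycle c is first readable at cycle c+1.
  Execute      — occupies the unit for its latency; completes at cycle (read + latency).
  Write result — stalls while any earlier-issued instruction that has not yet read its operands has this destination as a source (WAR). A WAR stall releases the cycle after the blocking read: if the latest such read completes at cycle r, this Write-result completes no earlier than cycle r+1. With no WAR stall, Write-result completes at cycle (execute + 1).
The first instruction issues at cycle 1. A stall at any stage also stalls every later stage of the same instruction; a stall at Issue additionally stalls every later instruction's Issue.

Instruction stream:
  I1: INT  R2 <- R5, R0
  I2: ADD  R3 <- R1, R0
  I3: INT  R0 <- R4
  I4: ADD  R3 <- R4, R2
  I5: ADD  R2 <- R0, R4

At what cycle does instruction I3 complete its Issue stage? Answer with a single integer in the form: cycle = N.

cycle = 5

[1] I1 dispatched to INT
[2] I1 operands ready | I2 dispatched to ADD
[3] I1 complete | I2 operands ready
[4] R2←I1
[5] I2 complete | I3 dispatched to INT
[6] R3←I2 | I3 operands ready
[7] I3 complete | I4 dispatched to ADD
[8] R0←I3 | I4 operands ready
[10] I4 complete
[11] R3←I4
[12] I5 dispatched to ADD
[13] I5 operands ready
[15] I5 complete
[16] R2←I5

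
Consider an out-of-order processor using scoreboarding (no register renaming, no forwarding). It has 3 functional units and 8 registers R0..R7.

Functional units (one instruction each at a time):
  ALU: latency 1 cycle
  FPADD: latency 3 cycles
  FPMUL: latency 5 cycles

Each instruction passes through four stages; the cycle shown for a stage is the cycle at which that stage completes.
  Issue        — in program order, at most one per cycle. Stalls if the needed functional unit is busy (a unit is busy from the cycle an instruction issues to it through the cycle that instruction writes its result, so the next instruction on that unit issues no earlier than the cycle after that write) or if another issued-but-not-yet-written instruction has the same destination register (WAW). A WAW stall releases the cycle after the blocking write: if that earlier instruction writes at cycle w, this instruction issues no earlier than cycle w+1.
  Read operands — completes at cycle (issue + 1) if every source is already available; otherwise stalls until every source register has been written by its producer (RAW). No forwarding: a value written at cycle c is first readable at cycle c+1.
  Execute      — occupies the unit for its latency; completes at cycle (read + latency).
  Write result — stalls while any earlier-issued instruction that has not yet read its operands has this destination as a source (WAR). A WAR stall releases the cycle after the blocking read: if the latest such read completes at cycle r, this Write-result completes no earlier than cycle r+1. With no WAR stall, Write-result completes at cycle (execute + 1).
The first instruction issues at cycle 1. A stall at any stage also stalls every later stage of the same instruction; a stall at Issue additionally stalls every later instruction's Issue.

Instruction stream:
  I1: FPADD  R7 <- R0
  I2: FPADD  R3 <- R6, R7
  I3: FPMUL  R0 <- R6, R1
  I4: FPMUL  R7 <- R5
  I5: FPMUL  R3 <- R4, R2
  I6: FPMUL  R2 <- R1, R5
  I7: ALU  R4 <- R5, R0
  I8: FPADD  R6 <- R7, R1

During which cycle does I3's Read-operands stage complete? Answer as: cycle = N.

cycle = 9

  I1 | 1 | 2 | 5 | 6
  I2 | 7 | 8 | 11 | 12   struct: FPADD busy until I1 writes@6
  I3 | 8 | 9 | 14 | 15
  I4 | 16 | 17 | 22 | 23   struct: FPMUL busy until I3 writes@15
  I5 | 24 | 25 | 30 | 31   struct: FPMUL busy until I4 writes@23
  I6 | 32 | 33 | 38 | 39   struct: FPMUL busy until I5 writes@31
  I7 | 33 | 34 | 35 | 36
  I8 | 34 | 35 | 38 | 39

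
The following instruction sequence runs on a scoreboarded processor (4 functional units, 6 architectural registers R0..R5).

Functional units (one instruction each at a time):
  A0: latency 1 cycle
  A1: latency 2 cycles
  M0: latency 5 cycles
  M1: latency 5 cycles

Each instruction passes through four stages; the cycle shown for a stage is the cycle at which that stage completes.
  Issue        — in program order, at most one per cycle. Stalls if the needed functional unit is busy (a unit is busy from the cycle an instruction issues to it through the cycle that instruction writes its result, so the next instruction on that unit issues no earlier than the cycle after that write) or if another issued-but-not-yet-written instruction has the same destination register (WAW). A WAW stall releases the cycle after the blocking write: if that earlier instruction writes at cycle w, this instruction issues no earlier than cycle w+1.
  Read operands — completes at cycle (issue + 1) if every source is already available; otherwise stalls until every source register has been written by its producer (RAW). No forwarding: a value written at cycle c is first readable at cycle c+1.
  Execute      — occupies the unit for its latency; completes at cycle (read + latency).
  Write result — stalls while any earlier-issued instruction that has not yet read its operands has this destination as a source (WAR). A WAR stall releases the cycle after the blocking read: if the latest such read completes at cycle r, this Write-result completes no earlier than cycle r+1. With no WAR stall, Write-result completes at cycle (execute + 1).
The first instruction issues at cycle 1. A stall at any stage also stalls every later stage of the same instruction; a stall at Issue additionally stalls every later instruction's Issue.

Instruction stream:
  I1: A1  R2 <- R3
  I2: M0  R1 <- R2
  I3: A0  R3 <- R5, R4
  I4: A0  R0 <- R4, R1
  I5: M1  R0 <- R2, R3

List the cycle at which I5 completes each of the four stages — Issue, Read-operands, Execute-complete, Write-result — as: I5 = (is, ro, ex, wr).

I5 = (16, 17, 22, 23)

c1: issue I1 (A1)
c2: I1 read-ops | issue I2 (M0)
c3: issue I3 (A0)
c4: I1 finished on A1 | I3 read-ops
c5: I1→R2 | I3 finished on A0
c6: I2 read-ops | I3→R3
c7: issue I4 (A0)
c11: I2 finished on M0
c12: I2→R1
c13: I4 read-ops
c14: I4 finished on A0
c15: I4→R0
c16: issue I5 (M1)
c17: I5 read-ops
c22: I5 finished on M1
c23: I5→R0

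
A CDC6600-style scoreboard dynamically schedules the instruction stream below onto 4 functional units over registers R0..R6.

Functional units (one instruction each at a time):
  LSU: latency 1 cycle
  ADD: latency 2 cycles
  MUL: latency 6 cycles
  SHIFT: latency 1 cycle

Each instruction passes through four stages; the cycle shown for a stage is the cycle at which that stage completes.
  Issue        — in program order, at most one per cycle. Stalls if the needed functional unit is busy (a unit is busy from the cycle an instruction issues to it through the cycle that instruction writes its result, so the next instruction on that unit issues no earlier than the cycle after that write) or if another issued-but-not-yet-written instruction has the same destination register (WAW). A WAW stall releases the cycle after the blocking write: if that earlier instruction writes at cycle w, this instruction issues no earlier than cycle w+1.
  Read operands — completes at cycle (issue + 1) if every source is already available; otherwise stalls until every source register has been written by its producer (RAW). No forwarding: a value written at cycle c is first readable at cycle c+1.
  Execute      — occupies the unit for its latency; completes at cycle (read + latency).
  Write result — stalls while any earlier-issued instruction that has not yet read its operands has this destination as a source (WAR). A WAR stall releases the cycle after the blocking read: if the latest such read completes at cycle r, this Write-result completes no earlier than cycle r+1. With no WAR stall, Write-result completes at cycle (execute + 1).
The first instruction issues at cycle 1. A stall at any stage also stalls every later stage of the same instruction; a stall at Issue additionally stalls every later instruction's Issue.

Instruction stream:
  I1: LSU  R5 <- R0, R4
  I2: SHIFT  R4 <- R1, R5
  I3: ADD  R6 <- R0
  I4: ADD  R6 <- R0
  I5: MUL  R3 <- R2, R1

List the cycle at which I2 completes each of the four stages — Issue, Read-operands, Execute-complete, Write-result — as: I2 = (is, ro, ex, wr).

I2 = (2, 5, 6, 7)

  I1 | 1 | 2 | 3 | 4
  I2 | 2 | 5 | 6 | 7   RAW R5: wait I1 write@4
  I3 | 3 | 4 | 6 | 7
  I4 | 8 | 9 | 11 | 12   struct: ADD busy until I3 writes@7
  I5 | 9 | 10 | 16 | 17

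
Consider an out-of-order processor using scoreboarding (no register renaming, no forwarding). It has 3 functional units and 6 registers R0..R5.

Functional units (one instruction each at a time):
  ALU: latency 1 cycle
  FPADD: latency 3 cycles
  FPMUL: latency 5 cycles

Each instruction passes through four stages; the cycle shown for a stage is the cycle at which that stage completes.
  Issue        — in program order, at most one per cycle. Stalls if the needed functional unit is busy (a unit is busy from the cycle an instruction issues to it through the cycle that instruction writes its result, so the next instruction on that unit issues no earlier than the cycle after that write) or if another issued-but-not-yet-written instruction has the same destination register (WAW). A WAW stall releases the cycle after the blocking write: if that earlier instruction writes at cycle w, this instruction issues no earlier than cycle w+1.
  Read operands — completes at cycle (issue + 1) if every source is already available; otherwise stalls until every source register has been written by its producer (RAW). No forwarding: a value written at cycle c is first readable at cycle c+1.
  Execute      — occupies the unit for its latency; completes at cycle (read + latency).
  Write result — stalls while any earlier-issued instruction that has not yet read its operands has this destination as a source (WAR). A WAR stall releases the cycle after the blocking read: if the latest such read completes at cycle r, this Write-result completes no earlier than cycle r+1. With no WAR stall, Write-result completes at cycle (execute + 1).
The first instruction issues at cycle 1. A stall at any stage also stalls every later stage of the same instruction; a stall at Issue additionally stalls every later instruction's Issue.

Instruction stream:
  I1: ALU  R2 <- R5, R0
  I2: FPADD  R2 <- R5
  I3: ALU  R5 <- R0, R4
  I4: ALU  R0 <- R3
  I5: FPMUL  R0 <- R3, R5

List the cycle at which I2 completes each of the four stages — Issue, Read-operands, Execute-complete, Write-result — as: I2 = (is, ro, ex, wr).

I2 = (5, 6, 9, 10)

I1 -> (1, 2, 3, 4)
I2 -> (5, 6, 9, 10)  // WAW R2: wait I1 write@4
I3 -> (6, 7, 8, 9)
I4 -> (10, 11, 12, 13)  // struct: ALU busy until I3 writes@9
I5 -> (14, 15, 20, 21)  // WAW R0: wait I4 write@13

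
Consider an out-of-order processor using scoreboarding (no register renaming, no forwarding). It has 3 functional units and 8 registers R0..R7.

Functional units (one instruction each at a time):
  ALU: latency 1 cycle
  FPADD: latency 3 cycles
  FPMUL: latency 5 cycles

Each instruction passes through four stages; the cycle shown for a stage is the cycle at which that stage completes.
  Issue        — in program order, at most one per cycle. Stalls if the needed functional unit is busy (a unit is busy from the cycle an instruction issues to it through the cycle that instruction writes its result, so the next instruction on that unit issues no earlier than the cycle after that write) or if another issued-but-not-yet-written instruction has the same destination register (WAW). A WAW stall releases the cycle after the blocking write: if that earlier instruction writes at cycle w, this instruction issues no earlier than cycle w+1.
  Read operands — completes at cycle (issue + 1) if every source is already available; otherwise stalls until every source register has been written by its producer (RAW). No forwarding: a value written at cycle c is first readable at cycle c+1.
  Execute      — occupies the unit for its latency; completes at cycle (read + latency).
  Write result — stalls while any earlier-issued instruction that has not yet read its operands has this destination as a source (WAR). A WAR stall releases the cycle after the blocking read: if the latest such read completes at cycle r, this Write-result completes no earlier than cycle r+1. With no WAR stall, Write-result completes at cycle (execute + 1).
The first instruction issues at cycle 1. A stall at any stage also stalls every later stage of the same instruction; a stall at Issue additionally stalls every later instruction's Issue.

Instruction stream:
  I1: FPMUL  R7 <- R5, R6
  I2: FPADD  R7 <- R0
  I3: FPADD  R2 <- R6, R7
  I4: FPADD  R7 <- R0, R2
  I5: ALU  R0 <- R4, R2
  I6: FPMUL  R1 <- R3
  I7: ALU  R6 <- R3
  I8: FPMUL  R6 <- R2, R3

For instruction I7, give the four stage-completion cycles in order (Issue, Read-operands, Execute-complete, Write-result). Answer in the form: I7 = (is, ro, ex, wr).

1) issue 1, read 2, done 7, write 8
2) issue 9, read 10, done 13, write 14  <WAW R7: wait I1 write@8>
3) issue 15, read 16, done 19, write 20  <struct: FPADD busy until I2 writes@14>
4) issue 21, read 22, done 25, write 26  <struct: FPADD busy until I3 writes@20>
5) issue 22, read 23, done 24, write 25
6) issue 23, read 24, done 29, write 30
7) issue 26, read 27, done 28, write 29  <struct: ALU busy until I5 writes@25>
8) issue 31, read 32, done 37, write 38  <struct: FPMUL busy until I6 writes@30>

I7 = (26, 27, 28, 29)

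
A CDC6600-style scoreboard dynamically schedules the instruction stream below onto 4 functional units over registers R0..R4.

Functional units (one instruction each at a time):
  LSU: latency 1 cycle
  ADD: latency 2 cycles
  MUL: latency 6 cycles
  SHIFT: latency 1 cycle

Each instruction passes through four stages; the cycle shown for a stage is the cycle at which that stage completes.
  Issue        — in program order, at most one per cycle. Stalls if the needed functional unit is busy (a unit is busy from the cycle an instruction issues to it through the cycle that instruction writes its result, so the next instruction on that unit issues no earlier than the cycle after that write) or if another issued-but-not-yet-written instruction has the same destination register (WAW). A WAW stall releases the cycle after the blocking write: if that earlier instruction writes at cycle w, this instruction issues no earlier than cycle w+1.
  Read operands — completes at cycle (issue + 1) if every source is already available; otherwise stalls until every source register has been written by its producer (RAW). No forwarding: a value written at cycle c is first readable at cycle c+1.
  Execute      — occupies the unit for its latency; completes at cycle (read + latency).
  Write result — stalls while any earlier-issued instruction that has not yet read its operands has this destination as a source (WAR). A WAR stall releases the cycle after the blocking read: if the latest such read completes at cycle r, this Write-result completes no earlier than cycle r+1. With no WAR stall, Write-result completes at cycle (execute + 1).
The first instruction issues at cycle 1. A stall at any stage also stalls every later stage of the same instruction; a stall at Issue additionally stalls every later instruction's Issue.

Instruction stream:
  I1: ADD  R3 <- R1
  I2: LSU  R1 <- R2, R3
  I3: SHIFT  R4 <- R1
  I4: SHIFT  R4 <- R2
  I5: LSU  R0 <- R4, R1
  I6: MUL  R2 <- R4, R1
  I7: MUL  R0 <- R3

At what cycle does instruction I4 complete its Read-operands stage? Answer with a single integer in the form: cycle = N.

[1] I1 dispatched to ADD
[2] I1 operands ready | I2 dispatched to LSU
[3] I3 dispatched to SHIFT
[4] I1 complete
[5] R3←I1
[6] I2 operands ready
[7] I2 complete
[8] R1←I2
[9] I3 operands ready
[10] I3 complete
[11] R4←I3
[12] I4 dispatched to SHIFT
[13] I4 operands ready | I5 dispatched to LSU
[14] I4 complete | I6 dispatched to MUL
[15] R4←I4
[16] I5 operands ready | I6 operands ready
[17] I5 complete
[18] R0←I5
[22] I6 complete
[23] R2←I6
[24] I7 dispatched to MUL
[25] I7 operands ready
[31] I7 complete
[32] R0←I7

cycle = 13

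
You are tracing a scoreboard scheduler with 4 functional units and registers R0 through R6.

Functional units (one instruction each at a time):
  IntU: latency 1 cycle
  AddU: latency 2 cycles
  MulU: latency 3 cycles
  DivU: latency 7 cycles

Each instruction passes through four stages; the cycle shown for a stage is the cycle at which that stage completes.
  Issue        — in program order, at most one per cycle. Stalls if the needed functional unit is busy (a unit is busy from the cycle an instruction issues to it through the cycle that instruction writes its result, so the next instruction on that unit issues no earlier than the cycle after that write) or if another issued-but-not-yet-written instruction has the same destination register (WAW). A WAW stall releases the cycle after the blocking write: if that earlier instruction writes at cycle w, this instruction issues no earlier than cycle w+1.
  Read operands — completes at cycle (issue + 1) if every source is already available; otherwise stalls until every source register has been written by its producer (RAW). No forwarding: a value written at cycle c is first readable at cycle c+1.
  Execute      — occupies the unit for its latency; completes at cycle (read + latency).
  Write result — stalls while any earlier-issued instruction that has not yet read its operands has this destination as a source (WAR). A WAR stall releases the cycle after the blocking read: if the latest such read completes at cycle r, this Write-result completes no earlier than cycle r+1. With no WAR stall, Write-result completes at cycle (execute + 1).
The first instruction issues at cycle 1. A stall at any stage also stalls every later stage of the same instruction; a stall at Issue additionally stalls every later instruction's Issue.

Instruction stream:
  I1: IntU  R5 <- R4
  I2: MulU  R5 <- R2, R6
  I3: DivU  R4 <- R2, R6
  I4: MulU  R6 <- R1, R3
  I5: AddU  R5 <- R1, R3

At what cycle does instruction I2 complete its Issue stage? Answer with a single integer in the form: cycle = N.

c1: I1→IntU
c2: I1 RO
c3: I1 EX
c4: I1 WR R5
c5: I2→MulU
c6: I2 RO · I3→DivU
c7: I3 RO
c9: I2 EX
c10: I2 WR R5
c11: I4→MulU
c12: I4 RO · I5→AddU
c13: I5 RO
c14: I3 EX
c15: I3 WR R4 · I4 EX · I5 EX
c16: I4 WR R6 · I5 WR R5

cycle = 5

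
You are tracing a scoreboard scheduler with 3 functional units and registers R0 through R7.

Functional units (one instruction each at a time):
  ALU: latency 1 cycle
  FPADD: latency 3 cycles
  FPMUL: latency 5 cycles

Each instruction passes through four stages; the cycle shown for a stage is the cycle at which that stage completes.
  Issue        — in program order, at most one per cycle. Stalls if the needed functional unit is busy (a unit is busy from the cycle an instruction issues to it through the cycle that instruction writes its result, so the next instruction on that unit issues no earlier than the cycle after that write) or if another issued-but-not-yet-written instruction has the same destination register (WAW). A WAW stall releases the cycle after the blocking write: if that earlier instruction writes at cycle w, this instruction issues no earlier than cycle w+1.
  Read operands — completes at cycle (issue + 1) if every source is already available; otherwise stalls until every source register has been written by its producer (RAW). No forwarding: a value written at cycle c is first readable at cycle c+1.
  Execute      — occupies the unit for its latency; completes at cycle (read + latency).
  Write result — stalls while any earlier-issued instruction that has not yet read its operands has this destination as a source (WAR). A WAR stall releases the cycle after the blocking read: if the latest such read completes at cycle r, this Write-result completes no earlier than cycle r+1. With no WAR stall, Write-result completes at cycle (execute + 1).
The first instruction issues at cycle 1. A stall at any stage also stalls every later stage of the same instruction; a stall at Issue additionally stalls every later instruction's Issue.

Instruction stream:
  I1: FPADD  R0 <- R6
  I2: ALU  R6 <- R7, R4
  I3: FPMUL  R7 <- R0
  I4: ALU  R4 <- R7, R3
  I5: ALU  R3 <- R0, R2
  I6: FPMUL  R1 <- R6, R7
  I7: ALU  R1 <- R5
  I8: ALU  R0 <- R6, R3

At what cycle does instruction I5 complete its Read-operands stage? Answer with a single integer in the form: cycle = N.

[1] I1 issues→FPADD
[2] I1 reads; I2 issues→ALU
[3] I2 reads; I3 issues→FPMUL
[4] I2 exec-done
[5] I1 exec-done; I2 writes R6
[6] I1 writes R0; I4 issues→ALU
[7] I3 reads
[12] I3 exec-done
[13] I3 writes R7
[14] I4 reads
[15] I4 exec-done
[16] I4 writes R4
[17] I5 issues→ALU
[18] I5 reads; I6 issues→FPMUL
[19] I5 exec-done; I6 reads
[20] I5 writes R3
[24] I6 exec-done
[25] I6 writes R1
[26] I7 issues→ALU
[27] I7 reads
[28] I7 exec-done
[29] I7 writes R1
[30] I8 issues→ALU
[31] I8 reads
[32] I8 exec-done
[33] I8 writes R0

cycle = 18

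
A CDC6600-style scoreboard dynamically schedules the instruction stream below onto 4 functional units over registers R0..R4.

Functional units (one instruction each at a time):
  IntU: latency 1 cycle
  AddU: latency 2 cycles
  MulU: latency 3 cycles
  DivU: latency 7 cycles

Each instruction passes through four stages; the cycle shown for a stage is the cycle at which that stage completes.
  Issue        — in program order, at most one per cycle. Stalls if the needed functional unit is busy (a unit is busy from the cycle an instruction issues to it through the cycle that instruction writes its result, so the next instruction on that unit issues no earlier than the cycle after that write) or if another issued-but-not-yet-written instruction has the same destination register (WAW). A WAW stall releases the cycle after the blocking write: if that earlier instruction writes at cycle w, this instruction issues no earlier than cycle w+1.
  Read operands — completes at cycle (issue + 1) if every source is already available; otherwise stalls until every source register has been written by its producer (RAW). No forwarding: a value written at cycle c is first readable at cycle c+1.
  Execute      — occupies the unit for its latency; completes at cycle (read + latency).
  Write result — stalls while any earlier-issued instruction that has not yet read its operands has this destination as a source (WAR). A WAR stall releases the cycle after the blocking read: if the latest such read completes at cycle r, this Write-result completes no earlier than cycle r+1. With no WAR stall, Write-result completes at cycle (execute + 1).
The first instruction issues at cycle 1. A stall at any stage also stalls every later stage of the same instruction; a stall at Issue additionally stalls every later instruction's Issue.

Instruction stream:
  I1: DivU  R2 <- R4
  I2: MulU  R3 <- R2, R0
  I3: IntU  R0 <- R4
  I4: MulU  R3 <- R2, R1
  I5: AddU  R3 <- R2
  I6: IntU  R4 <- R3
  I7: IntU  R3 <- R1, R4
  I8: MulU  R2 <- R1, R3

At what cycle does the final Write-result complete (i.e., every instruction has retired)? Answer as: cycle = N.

cycle = 38

I1  is:1  ro:2  ex:9  wr:10
I2  is:2  ro:11  ex:14  wr:15  — RAW R2: wait I1 write@10
I3  is:3  ro:4  ex:5  wr:12  — WAR R0: wait I2 read@11
I4  is:16  ro:17  ex:20  wr:21  — struct: MulU busy until I2 writes@15
I5  is:22  ro:23  ex:25  wr:26  — WAW R3: wait I4 write@21
I6  is:23  ro:27  ex:28  wr:29  — RAW R3: wait I5 write@26
I7  is:30  ro:31  ex:32  wr:33  — struct: IntU busy until I6 writes@29
I8  is:31  ro:34  ex:37  wr:38  — RAW R3: wait I7 write@33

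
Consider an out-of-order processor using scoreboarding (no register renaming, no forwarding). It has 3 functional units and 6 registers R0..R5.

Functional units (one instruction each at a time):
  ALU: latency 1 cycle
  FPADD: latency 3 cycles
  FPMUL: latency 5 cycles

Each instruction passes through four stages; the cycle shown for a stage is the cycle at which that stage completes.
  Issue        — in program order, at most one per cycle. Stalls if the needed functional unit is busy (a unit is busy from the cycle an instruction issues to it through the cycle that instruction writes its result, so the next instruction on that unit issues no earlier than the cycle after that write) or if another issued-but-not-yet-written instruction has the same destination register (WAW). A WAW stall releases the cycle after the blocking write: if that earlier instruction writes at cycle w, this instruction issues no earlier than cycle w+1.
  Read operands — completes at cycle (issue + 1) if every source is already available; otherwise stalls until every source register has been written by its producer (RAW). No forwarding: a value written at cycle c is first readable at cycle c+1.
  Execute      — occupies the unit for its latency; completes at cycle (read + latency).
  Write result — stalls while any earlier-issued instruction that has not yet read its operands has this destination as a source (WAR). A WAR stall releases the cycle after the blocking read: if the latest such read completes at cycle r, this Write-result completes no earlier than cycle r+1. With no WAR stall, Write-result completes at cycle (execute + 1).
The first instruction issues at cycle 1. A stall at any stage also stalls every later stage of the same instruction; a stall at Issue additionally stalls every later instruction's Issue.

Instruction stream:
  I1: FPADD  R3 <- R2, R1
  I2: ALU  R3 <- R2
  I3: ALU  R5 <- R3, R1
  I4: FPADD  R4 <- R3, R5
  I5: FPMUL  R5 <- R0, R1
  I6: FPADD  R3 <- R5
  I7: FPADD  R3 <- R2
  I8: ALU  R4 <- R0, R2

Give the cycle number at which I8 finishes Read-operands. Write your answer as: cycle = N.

  I1 | 1 | 2 | 5 | 6
  I2 | 7 | 8 | 9 | 10   WAW R3: wait I1 write@6
  I3 | 11 | 12 | 13 | 14   struct: ALU busy until I2 writes@10
  I4 | 12 | 15 | 18 | 19   RAW R5: wait I3 write@14
  I5 | 15 | 16 | 21 | 22   WAW R5: wait I3 write@14
  I6 | 20 | 23 | 26 | 27   struct: FPADD busy until I4 writes@19 · RAW R5: wait I5 write@22
  I7 | 28 | 29 | 32 | 33   struct: FPADD busy until I6 writes@27
  I8 | 29 | 30 | 31 | 32

cycle = 30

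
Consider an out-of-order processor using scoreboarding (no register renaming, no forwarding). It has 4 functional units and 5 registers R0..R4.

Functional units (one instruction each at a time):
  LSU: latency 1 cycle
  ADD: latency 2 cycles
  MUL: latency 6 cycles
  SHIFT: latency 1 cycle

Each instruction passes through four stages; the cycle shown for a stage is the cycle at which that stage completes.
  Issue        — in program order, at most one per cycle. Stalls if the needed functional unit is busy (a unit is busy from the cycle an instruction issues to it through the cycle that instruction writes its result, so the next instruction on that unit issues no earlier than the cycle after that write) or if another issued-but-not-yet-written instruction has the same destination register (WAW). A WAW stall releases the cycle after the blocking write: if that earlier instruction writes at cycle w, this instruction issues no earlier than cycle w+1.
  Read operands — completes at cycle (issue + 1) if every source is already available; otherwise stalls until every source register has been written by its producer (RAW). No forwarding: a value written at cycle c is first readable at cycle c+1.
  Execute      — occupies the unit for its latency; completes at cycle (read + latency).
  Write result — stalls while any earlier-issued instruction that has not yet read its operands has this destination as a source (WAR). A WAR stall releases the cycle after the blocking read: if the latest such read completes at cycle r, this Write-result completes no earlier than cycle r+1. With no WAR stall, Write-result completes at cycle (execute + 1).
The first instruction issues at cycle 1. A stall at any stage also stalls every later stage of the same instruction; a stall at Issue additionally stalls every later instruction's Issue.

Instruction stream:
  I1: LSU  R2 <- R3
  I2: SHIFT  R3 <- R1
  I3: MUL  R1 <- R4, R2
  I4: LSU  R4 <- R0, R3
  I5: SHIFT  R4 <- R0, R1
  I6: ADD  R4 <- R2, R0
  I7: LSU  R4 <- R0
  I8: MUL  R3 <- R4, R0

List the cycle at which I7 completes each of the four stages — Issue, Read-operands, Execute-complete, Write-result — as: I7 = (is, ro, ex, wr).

I7 = (21, 22, 23, 24)

I1 -> (1, 2, 3, 4)
I2 -> (2, 3, 4, 5)
I3 -> (3, 5, 11, 12)  // RAW R2: wait I1 write@4
I4 -> (5, 6, 7, 8)  // struct: LSU busy until I1 writes@4
I5 -> (9, 13, 14, 15)  // WAW R4: wait I4 write@8, RAW R1: wait I3 write@12
I6 -> (16, 17, 19, 20)  // WAW R4: wait I5 write@15
I7 -> (21, 22, 23, 24)  // WAW R4: wait I6 write@20
I8 -> (22, 25, 31, 32)  // RAW R4: wait I7 write@24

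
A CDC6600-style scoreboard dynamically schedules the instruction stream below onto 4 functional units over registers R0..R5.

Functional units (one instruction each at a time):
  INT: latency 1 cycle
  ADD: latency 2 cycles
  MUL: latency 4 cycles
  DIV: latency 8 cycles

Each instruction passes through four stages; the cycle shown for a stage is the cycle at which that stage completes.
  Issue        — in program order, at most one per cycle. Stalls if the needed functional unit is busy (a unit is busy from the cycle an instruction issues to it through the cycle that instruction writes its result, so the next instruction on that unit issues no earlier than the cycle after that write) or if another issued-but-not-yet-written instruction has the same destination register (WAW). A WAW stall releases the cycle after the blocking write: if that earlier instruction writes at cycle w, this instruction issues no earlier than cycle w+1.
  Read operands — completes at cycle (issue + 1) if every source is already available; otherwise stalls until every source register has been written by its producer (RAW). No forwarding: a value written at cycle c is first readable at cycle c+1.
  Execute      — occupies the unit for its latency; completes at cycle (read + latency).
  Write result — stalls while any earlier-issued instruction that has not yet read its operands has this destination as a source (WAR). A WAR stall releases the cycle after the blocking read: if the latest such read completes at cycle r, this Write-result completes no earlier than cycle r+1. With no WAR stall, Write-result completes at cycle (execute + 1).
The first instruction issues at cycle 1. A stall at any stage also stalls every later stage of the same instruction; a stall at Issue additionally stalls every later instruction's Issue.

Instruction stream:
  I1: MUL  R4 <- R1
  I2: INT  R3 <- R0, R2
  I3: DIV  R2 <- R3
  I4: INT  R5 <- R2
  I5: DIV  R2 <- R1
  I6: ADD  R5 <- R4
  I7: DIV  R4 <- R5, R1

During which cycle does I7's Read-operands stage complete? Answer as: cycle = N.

cycle = 28

c1: I1 dispatched to MUL
c2: I1 operands ready, I2 dispatched to INT
c3: I2 operands ready, I3 dispatched to DIV
c4: I2 complete
c5: R3←I2
c6: I1 complete, I3 operands ready, I4 dispatched to INT
c7: R4←I1
c14: I3 complete
c15: R2←I3
c16: I4 operands ready, I5 dispatched to DIV
c17: I4 complete, I5 operands ready
c18: R5←I4
c19: I6 dispatched to ADD
c20: I6 operands ready
c22: I6 complete
c23: R5←I6
c25: I5 complete
c26: R2←I5
c27: I7 dispatched to DIV
c28: I7 operands ready
c36: I7 complete
c37: R4←I7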